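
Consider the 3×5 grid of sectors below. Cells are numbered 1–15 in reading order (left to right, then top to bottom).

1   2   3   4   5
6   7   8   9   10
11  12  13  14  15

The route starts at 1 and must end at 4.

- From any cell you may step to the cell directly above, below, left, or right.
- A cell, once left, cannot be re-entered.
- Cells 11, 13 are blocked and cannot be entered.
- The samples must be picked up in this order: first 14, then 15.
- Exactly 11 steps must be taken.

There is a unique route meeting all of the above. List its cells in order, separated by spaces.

The waypoints must appear in the order 14, 15, with no cell reused.
Route from 1: down 1 to 6, right 1 to 7, up 1 to 2, right 1 to 3, down 1 to 8, right 1 to 9, down 1 to 14, right 1 to 15, up 2 to 5, left 1 to 4 — 11 moves in all.
Check: order respected (14 at step 7, 15 at step 8); 11 moves as required.

1 6 7 2 3 8 9 14 15 10 5 4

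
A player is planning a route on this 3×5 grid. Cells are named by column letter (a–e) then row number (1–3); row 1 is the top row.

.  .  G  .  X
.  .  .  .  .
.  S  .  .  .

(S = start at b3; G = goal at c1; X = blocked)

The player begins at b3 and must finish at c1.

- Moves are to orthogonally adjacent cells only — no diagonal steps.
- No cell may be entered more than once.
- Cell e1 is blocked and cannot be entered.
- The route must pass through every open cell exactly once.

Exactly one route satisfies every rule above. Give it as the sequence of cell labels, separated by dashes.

b3 - a3 - a2 - a1 - b1 - b2 - c2 - c3 - d3 - e3 - e2 - d2 - d1 - c1

Need to visit all 14 open cells exactly once, starting at b3 and ending at c1.
Route from b3: left to a3, 2× up (reaching a1), right to b1, down to b2, right to c2, down to c3, 2× right (reaching e3), up to e2, left to d2, up to d1, left to c1 — 13 moves in all.
Check: all 14 open cells covered.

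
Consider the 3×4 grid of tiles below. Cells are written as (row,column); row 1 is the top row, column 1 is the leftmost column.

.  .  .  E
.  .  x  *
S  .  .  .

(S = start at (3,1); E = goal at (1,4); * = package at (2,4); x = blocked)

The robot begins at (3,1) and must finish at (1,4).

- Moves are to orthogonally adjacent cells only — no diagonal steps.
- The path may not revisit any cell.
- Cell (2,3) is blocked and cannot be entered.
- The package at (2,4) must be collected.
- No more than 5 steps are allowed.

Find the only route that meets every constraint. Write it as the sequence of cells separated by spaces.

(3,1) (3,2) (3,3) (3,4) (2,4) (1,4)

Any route must reach (2,4) and still end at (1,4) within 5 moves, so the order of the required stops is forced.
Route from (3,1): 3× right (reaching (3,4)), 2× up (reaching (1,4)) — 5 moves in all.
Check: all required cells visited; 5 ≤ 5 moves.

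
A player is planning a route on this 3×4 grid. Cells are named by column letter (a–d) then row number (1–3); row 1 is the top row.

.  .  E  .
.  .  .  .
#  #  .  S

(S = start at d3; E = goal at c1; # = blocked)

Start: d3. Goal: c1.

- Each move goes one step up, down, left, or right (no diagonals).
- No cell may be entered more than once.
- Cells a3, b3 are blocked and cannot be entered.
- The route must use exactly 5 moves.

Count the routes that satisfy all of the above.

3

Need simple routes of exactly 5 moves from d3 to c1 (Manhattan distance 3, so 1 moves are spent on a detour and 1 undoing it).
Enumerating: d3 d2 c2 b2 b1 c1 | d3 c3 c2 b2 b1 c1 | d3 c3 c2 d2 d1 c1.
That gives 3 routes.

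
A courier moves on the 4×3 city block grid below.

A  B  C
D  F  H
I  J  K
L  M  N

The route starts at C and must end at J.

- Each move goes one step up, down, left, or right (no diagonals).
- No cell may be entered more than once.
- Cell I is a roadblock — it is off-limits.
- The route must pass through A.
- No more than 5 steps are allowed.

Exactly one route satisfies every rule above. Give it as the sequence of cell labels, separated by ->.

C -> B -> A -> D -> F -> J

The budget equals the shortest possible length, so every move has to be on a shortest route through the required cells.
Route from C: left 2 to A, down 1 to D, right 1 to F, down 1 to J — 5 moves in all.
Check: all required cells visited; 5 ≤ 5 moves.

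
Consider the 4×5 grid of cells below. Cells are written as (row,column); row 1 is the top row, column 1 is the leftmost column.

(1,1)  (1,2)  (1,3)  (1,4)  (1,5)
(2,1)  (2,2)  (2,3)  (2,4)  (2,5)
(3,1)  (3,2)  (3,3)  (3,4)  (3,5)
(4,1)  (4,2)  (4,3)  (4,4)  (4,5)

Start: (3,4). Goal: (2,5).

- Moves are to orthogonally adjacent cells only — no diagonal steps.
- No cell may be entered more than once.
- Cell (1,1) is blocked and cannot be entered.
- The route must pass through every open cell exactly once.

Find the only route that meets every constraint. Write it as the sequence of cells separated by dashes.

Need to visit all 19 open cells exactly once, starting at (3,4) and ending at (2,5).
Route from (3,4): right 1 to (3,5), down 1 to (4,5), left 2 to (4,3), up 1 to (3,3), left 1 to (3,2), down 1 to (4,2), left 1 to (4,1), up 2 to (2,1), right 1 to (2,2), up 1 to (1,2), right 1 to (1,3), down 1 to (2,3), right 1 to (2,4), up 1 to (1,4), right 1 to (1,5), down 1 to (2,5) — 18 moves in all.
Check: all 19 open cells covered.

(3,4) - (3,5) - (4,5) - (4,4) - (4,3) - (3,3) - (3,2) - (4,2) - (4,1) - (3,1) - (2,1) - (2,2) - (1,2) - (1,3) - (2,3) - (2,4) - (1,4) - (1,5) - (2,5)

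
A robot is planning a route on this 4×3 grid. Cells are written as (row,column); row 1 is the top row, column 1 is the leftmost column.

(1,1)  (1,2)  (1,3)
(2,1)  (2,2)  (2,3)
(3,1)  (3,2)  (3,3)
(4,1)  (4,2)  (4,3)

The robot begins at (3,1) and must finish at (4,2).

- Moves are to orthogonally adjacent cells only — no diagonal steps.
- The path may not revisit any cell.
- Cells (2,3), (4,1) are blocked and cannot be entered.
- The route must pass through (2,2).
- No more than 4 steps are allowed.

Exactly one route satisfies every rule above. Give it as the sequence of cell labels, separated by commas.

Any route must reach (2,2) and still end at (4,2) within 4 moves, so the order of the required stops is forced.
Route from (3,1): up to (2,1), right to (2,2), 2× down (reaching (4,2)) — 4 moves in all.
Check: all required cells visited; 4 ≤ 4 moves.

(3,1), (2,1), (2,2), (3,2), (4,2)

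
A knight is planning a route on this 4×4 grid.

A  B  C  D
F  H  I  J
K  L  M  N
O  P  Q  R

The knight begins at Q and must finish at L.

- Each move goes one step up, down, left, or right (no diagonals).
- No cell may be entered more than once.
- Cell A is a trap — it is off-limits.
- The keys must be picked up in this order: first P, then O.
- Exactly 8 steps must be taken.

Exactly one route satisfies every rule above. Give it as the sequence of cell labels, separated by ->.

Q -> P -> O -> K -> F -> H -> I -> M -> L

The waypoints must appear in the order P, O, with no cell reused.
Route from Q: 2× left (reaching O), 2× up (reaching F), 2× right (reaching I), down to M, left to L — 8 moves in all.
Check: order respected (P at step 1, O at step 2); 8 moves as required.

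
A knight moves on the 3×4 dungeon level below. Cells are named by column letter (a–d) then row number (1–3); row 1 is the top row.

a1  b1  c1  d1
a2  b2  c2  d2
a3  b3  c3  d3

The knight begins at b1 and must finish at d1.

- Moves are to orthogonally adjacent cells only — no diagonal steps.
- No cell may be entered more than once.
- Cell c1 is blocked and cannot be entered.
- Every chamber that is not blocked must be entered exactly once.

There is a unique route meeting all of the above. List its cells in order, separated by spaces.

Need to visit all 11 open cells exactly once, starting at b1 and ending at d1.
Route from b1: left 1 to a1, down 2 to a3, right 1 to b3, up 1 to b2, right 1 to c2, down 1 to c3, right 1 to d3, up 2 to d1 — 10 moves in all.
Check: all 11 open cells covered.

b1 a1 a2 a3 b3 b2 c2 c3 d3 d2 d1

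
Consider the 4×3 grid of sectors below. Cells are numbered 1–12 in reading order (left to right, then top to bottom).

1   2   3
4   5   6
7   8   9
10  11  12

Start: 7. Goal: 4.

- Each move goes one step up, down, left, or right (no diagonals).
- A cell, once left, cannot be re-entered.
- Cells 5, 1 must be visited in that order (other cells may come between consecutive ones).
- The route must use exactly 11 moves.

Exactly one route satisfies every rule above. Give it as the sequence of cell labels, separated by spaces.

The waypoints must appear in the order 5, 1, with no cell reused.
Route from 7: down to 10, 2× right (reaching 12), up to 9, left to 8, up to 5, right to 6, up to 3, 2× left (reaching 1), down to 4 — 11 moves in all.
Check: order respected (5 at step 6, 1 at step 10); 11 moves as required.

7 10 11 12 9 8 5 6 3 2 1 4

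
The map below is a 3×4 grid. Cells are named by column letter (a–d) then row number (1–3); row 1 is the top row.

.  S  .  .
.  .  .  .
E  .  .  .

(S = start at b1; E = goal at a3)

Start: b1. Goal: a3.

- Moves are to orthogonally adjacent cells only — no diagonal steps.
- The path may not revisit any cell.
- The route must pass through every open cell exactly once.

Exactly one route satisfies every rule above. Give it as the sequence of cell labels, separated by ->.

Need to visit all 12 open cells exactly once, starting at b1 and ending at a3.
Cell d3 has only two open neighbours (d2 and c3), so the path must pass straight through it: one of those is the cell it's entered from and the other is where it exits.
Route from b1: left 1 to a1, down 1 to a2, right 2 to c2, up 1 to c1, right 1 to d1, down 2 to d3, left 3 to a3 — 11 moves in all.
Check: all 12 open cells covered.

b1 -> a1 -> a2 -> b2 -> c2 -> c1 -> d1 -> d2 -> d3 -> c3 -> b3 -> a3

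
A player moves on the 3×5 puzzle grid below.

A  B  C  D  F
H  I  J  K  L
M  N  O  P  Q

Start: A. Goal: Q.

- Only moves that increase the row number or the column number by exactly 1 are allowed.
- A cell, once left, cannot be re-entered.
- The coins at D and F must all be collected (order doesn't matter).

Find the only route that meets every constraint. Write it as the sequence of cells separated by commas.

Moves only go right or down, so the column and row indices never decrease.
Route from A: 4× right (reaching F), 2× down (reaching Q) — 6 moves in all.
Check: all required cells visited.

A, B, C, D, F, L, Q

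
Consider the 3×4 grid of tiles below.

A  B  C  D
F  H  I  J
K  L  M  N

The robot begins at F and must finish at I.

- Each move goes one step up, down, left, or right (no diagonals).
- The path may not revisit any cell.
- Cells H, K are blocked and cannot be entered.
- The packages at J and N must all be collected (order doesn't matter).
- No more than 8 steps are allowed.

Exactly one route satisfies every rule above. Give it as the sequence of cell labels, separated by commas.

F, A, B, C, D, J, N, M, I

Any route must reach J and N and still end at I within 8 moves, so the order of the required stops is forced.
Route from F: up to A, 3× right (reaching D), 2× down (reaching N), left to M, up to I — 8 moves in all.
Check: all required cells visited; 8 ≤ 8 moves.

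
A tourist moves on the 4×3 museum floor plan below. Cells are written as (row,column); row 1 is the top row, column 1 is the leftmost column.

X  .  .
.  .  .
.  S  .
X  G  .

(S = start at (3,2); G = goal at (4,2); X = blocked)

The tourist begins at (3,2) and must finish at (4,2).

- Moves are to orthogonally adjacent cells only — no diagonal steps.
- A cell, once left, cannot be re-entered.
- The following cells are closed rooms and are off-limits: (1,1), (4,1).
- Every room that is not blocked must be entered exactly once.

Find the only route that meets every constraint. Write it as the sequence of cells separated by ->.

(3,2) -> (3,1) -> (2,1) -> (2,2) -> (1,2) -> (1,3) -> (2,3) -> (3,3) -> (4,3) -> (4,2)

Need to visit all 10 open cells exactly once, starting at (3,2) and ending at (4,2).
Route from (3,2): left to (3,1), up to (2,1), right to (2,2), up to (1,2), right to (1,3), 3× down (reaching (4,3)), left to (4,2) — 9 moves in all.
Check: all 10 open cells covered.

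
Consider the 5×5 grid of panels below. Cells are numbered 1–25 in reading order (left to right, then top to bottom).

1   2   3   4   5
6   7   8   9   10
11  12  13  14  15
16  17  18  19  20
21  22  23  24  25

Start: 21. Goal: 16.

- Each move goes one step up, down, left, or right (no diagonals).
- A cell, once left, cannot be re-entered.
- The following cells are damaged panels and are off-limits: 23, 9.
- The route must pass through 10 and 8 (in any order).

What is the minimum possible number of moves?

15

Any route passes through 10 and 8 in some order between 21 and 16. Summing Manhattan distances along each leg and taking the cheapest ordering (21 → 8 → 10 → 16) gives a lower bound of 5 + 2 + 6 = 13 moves.
That bound ignores the blocked cells. Measuring each leg by the fewest moves that actually steer around them (21→8: 5; 8→10: 4; 10→16: 6) raises the lower bound to 15.
A route of 15 moves exists: 21 → 22 → 17 → 12 → 13 → 14 → 15 → 10 → 5 → 4 → 3 → 8 → 7 → 6 → 11 → 16.
Since 15 matches that lower bound, it is optimal.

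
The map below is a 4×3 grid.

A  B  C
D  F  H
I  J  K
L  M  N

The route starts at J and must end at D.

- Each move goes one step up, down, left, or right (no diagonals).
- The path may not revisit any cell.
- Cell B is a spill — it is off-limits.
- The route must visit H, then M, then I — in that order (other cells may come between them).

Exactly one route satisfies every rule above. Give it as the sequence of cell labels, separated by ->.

J -> F -> H -> K -> N -> M -> L -> I -> D

The waypoints must appear in the order H, M, I, with no cell reused.
Route from J: up 1 to F, right 1 to H, down 2 to N, left 2 to L, up 2 to D — 8 moves in all.
Check: order respected (H at step 2, M at step 5, I at step 7).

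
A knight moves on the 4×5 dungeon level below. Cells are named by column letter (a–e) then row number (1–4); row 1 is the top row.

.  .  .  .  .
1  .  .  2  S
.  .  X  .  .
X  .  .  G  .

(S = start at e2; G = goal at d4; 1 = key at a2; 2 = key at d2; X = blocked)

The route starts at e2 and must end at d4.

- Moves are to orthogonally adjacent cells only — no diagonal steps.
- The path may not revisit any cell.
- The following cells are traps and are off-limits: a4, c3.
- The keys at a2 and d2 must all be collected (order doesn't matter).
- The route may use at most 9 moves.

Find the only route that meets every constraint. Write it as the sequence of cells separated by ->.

e2 -> d2 -> c2 -> b2 -> a2 -> a3 -> b3 -> b4 -> c4 -> d4

The 9-move cap with required stops at a2, d2 leaves no slack for detours.
Route from e2: 4× left (reaching a2), down to a3, right to b3, down to b4, 2× right (reaching d4) — 9 moves in all.
Check: all required cells visited; 9 ≤ 9 moves.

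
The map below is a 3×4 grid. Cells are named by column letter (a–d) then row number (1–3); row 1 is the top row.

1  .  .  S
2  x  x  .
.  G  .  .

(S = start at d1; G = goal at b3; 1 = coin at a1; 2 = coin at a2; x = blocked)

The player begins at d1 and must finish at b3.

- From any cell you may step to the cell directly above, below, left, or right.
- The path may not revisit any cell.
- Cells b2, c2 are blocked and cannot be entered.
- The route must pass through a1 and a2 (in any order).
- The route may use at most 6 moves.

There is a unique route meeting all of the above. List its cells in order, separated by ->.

d1 -> c1 -> b1 -> a1 -> a2 -> a3 -> b3

Any route must reach a1 and a2 and still end at b3 within 6 moves, so the order of the required stops is forced.
Route from d1: 3× left (reaching a1), 2× down (reaching a3), right to b3 — 6 moves in all.
Check: all required cells visited; 6 ≤ 6 moves.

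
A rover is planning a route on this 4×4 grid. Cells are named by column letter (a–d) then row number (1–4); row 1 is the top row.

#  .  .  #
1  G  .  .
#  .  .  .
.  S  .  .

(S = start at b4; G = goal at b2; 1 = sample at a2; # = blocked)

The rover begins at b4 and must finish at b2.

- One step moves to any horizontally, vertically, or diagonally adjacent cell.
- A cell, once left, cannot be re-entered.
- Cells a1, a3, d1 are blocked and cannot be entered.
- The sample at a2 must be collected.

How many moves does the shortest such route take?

3

Any route passes through a2 somewhere between b4 and b2. Summing Chebyshev distances along the two legs (b4 → a2 → b2) gives a lower bound of 2 + 1 = 3 moves.
A route of 3 moves achieves this: b4 → b3 → a2 → b2.
Since 3 matches the lower bound, it is optimal.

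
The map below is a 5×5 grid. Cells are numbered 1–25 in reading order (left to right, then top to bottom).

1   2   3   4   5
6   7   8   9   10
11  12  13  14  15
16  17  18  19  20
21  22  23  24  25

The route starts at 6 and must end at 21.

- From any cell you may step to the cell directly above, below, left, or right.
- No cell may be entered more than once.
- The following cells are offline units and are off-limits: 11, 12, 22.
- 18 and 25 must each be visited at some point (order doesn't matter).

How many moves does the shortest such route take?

Any route passes through 18 and 25 in some order between 6 and 21. Summing Manhattan distances along each leg and taking the cheapest ordering (6 → 18 → 25 → 21) gives a lower bound of 4 + 3 + 4 = 11 moves.
That bound ignores the blocked cells. Measuring each leg by the fewest moves that actually steer around them (6→18: 4; 18→25: 3; 25→21: 6) raises the lower bound to 13.
A route of 13 moves exists: 6 → 7 → 8 → 13 → 14 → 19 → 20 → 25 → 24 → 23 → 18 → 17 → 16 → 21.
Since 13 matches that lower bound, it is optimal.

13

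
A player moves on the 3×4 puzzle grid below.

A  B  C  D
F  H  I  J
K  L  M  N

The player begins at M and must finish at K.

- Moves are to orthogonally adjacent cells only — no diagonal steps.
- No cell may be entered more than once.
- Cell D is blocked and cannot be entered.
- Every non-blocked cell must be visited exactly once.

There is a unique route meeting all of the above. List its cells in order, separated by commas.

M, N, J, I, C, B, A, F, H, L, K

Need to visit all 11 open cells exactly once, starting at M and ending at K.
Cell J has only two open neighbours (N and I), so the path must pass straight through it: one of those is the cell it's entered from and the other is where it exits.
Route from M: right 1 to N, up 1 to J, left 1 to I, up 1 to C, left 2 to A, down 1 to F, right 1 to H, down 1 to L, left 1 to K — 10 moves in all.
Check: all 11 open cells covered.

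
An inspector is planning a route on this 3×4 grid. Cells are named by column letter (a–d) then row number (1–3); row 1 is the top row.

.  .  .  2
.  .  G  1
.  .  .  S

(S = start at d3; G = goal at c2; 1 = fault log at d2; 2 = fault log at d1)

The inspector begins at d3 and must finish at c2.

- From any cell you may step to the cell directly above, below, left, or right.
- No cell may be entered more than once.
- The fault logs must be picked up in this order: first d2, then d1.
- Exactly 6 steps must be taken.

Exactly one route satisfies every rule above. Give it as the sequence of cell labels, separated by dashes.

The waypoints must appear in the order d2, d1, with no cell reused.
Route from d3: up 2 to d1, left 2 to b1, down 1 to b2, right 1 to c2 — 6 moves in all.
Check: order respected (1 at step 1, 2 at step 2); 6 moves as required.

d3 - d2 - d1 - c1 - b1 - b2 - c2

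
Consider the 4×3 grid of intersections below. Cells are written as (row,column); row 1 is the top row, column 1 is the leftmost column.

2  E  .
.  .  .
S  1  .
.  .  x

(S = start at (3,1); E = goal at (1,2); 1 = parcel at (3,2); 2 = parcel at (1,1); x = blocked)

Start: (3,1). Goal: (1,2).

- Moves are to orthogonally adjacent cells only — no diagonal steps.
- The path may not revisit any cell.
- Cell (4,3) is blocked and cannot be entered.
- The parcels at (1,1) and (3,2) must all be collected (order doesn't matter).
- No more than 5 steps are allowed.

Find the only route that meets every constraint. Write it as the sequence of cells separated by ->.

The budget equals the shortest possible length, so every move has to be on a shortest route through the required cells.
Route from (3,1): right to (3,2), up to (2,2), left to (2,1), up to (1,1), right to (1,2) — 5 moves in all.
Check: all required cells visited; 5 ≤ 5 moves.

(3,1) -> (3,2) -> (2,2) -> (2,1) -> (1,1) -> (1,2)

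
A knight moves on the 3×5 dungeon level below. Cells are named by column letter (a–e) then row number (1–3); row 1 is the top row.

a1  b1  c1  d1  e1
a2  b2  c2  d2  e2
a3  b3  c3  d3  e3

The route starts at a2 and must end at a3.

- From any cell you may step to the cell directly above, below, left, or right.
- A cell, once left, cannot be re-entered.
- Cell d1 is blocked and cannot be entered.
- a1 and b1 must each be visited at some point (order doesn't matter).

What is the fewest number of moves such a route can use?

5

Any route passes through a1 and b1 in some order between a2 and a3. Summing Manhattan distances along each leg and taking the cheapest ordering (a2 → b1 → a1 → a3) gives a lower bound of 2 + 1 + 2 = 5 moves.
A route of 5 moves achieves this: a2 → a1 → b1 → b2 → b3 → a3.
Since 5 matches the lower bound, it is optimal.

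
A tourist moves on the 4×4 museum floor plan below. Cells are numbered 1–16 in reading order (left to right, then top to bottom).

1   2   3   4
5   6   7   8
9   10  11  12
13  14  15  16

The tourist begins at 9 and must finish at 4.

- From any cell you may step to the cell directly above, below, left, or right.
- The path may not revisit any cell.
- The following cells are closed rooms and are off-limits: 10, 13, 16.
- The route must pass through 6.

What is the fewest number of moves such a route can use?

Any route passes through 6 somewhere between 9 and 4. Summing Manhattan distances along the two legs (9 → 6 → 4) gives a lower bound of 2 + 3 = 5 moves.
A route of 5 moves achieves this: 9 → 5 → 6 → 2 → 3 → 4.
Since 5 matches the lower bound, it is optimal.

5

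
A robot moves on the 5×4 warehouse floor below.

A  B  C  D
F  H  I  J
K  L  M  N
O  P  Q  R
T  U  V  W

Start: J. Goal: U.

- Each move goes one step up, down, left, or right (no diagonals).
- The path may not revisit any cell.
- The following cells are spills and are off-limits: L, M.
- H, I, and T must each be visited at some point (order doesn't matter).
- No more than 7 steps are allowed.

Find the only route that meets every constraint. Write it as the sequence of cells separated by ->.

The 7-move cap with required stops at H, I, T leaves no slack for detours.
Route from J: left 3 to F, down 3 to T, right 1 to U — 7 moves in all.
Check: all required cells visited; 7 ≤ 7 moves.

J -> I -> H -> F -> K -> O -> T -> U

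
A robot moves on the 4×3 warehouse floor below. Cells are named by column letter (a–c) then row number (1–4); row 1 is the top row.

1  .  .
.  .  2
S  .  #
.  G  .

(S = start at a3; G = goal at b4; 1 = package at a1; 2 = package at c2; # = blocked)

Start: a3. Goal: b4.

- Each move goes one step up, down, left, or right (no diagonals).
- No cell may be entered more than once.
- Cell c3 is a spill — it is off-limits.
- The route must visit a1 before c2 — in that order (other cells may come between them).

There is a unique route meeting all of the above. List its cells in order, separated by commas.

The waypoints must appear in the order a1, c2, with no cell reused.
Route from a3: 2× up (reaching a1), 2× right (reaching c1), down to c2, left to b2, 2× down (reaching b4) — 8 moves in all.
Check: order respected (1 at step 2, 2 at step 5).

a3, a2, a1, b1, c1, c2, b2, b3, b4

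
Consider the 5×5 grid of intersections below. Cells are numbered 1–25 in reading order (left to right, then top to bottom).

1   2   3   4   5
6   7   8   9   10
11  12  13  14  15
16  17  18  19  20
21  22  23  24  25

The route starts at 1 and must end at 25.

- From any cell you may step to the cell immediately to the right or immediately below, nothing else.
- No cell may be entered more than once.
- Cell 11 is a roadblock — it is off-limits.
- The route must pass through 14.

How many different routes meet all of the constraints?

A right/down-only route from 1 to 25 makes exactly 4 down-moves and 4 right-moves in some order.
With no other constraints that would be C(8,4) = 70 routes.
Split at 14 and multiply the segment counts (each segment already excludes blocked cells): 1→14: 9; 14→25: 3; product = 27.
That gives 27 routes.

27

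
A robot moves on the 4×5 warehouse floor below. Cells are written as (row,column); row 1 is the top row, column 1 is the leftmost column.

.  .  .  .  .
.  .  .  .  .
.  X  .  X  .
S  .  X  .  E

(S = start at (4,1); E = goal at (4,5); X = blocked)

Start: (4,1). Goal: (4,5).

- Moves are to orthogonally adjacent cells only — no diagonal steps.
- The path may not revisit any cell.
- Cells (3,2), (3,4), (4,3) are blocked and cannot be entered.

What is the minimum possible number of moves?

The Manhattan distance from (4,1) to (4,5) is |4−4| + |1−5| = 4, so at least 4 moves are needed.
That bound ignores the blocked cells. Measuring each leg by the fewest moves that actually steer around them ((4,1)→(4,5): 8) raises the lower bound to 8.
A route of 8 moves exists: (4,1) → (3,1) → (2,1) → (2,2) → (2,3) → (2,4) → (2,5) → (3,5) → (4,5).
Since 8 matches that lower bound, it is optimal.

8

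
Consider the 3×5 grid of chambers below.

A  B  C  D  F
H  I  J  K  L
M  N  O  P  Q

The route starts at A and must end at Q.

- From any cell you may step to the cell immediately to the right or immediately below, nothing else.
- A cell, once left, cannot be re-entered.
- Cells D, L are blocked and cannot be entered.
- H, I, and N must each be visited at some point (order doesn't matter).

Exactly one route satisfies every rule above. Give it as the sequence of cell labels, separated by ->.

Moves only go right or down, so the column and row indices never decrease.
Route from A: down 1 to H, right 1 to I, down 1 to N, right 3 to Q — 6 moves in all.
Check: all required cells visited.

A -> H -> I -> N -> O -> P -> Q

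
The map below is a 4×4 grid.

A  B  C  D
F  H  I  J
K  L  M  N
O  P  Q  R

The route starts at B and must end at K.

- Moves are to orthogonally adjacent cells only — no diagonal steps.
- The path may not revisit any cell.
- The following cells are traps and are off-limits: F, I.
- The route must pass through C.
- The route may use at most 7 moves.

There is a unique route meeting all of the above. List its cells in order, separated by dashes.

The budget equals the shortest possible length, so every move has to be on a shortest route through the required cells.
Route from B: 2× right (reaching D), 2× down (reaching N), 3× left (reaching K) — 7 moves in all.
Check: all required cells visited; 7 ≤ 7 moves.

B - C - D - J - N - M - L - K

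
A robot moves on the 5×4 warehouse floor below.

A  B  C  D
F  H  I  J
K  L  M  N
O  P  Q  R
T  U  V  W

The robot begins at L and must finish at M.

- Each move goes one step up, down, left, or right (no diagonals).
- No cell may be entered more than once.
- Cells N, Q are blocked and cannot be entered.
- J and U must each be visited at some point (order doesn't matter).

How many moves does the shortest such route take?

13

Any route passes through J and U in some order between L and M. Summing Manhattan distances along each leg and taking the cheapest ordering (L → U → J → M) gives a lower bound of 2 + 5 + 2 = 9 moves.
The shortest route satisfying every rule uses 13 moves: L → P → U → T → O → K → F → A → B → C → D → J → I → M.
The bound of 9 isn't tight here; checking systematically, no route of length 9 through 12 satisfies every constraint (on a 4-connected grid the length of any start-to-goal walk has the same parity as the Manhattan bound, so only lengths 9, 11, 13, … need checking), so 13 is the minimum.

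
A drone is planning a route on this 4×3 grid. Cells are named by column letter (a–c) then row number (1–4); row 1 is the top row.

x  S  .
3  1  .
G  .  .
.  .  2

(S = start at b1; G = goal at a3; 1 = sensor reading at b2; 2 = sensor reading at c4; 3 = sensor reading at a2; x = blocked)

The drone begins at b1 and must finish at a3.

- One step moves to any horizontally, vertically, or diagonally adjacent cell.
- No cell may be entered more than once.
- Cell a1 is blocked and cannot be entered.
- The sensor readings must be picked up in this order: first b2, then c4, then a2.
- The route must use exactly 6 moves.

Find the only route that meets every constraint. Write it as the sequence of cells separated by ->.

The waypoints must appear in the order b2, c4, a2, with no cell reused.
Route from b1: down to b2, down-right to c3, down to c4, 2× up-left (reaching a2), down to a3 — 6 moves in all.
Check: order respected (1 at step 1, 2 at step 3, 3 at step 5); 6 moves as required.

b1 -> b2 -> c3 -> c4 -> b3 -> a2 -> a3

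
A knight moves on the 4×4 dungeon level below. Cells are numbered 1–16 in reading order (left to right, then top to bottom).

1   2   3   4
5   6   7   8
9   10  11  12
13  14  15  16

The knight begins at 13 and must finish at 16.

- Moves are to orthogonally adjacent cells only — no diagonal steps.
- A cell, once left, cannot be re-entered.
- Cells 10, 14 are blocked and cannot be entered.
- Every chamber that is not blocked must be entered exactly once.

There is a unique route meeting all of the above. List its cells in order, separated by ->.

13 -> 9 -> 5 -> 1 -> 2 -> 6 -> 7 -> 3 -> 4 -> 8 -> 12 -> 11 -> 15 -> 16

Need to visit all 14 open cells exactly once, starting at 13 and ending at 16.
Cell 1 has only two open neighbours (5 and 2), so the path must pass straight through it: one of those is the cell it's entered from and the other is where it exits.
Route from 13: up 3 to 1, right 1 to 2, down 1 to 6, right 1 to 7, up 1 to 3, right 1 to 4, down 2 to 12, left 1 to 11, down 1 to 15, right 1 to 16 — 13 moves in all.
Check: all 14 open cells covered.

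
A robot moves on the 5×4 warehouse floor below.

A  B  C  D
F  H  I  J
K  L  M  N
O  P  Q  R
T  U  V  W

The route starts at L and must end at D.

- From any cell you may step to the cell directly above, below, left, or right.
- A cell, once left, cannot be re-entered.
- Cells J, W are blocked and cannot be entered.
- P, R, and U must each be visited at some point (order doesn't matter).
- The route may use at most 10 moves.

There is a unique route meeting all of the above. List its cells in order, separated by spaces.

The budget equals the shortest possible length, so every move has to be on a shortest route through the required cells.
Route from L: down 2 to U, right 1 to V, up 1 to Q, right 1 to R, up 1 to N, left 1 to M, up 2 to C, right 1 to D — 10 moves in all.
Check: all required cells visited; 10 ≤ 10 moves.

L P U V Q R N M I C D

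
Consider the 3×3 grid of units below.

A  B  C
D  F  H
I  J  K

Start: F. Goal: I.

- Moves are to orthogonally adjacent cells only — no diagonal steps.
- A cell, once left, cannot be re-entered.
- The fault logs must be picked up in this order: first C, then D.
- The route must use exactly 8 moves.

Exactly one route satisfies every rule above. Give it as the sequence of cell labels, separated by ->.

The waypoints must appear in the order C, D, with no cell reused.
Route from F: down to J, right to K, 2× up (reaching C), 2× left (reaching A), 2× down (reaching I) — 8 moves in all.
Check: order respected (C at step 4, D at step 7); 8 moves as required.

F -> J -> K -> H -> C -> B -> A -> D -> I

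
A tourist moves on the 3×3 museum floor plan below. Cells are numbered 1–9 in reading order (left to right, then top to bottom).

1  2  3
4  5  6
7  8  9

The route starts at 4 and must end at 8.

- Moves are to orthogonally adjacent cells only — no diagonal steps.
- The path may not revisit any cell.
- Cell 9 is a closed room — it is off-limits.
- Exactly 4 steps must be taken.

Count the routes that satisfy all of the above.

Need simple routes of exactly 4 moves from 4 to 8 (Manhattan distance 2, so 1 moves are spent on a detour and 1 undoing it).
Enumerating: 4 1 2 5 8.
That gives 1 route.

1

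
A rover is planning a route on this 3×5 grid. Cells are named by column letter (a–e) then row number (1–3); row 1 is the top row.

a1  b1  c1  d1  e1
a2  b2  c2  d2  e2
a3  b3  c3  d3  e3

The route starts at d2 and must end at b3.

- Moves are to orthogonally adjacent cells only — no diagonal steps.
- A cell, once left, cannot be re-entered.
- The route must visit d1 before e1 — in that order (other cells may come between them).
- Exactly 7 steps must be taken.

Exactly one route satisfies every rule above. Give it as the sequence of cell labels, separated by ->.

The waypoints must appear in the order d1, e1, with no cell reused.
Route from d2: up to d1, right to e1, 2× down (reaching e3), 3× left (reaching b3) — 7 moves in all.
Check: order respected (d1 at step 1, e1 at step 2); 7 moves as required.

d2 -> d1 -> e1 -> e2 -> e3 -> d3 -> c3 -> b3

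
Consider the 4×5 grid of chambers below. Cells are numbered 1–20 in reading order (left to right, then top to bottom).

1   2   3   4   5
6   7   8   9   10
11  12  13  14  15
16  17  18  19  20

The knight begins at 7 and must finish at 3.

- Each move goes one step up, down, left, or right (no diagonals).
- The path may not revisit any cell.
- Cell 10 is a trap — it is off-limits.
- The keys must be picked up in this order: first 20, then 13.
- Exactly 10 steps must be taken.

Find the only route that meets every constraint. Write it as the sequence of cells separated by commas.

The waypoints must appear in the order 20, 13, with no cell reused.
Route from 7: down 2 to 17, right 3 to 20, up 1 to 15, left 2 to 13, up 2 to 3 — 10 moves in all.
Check: order respected (20 at step 5, 13 at step 8); 10 moves as required.

7, 12, 17, 18, 19, 20, 15, 14, 13, 8, 3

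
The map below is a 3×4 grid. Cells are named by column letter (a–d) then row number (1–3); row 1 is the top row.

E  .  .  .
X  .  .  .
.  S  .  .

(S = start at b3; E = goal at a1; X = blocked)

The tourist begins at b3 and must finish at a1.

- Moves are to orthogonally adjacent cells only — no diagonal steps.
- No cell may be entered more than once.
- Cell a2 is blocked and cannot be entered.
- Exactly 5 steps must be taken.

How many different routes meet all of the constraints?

3

Need simple routes of exactly 5 moves from b3 to a1 (Manhattan distance 3, so 1 moves are spent on a detour and 1 undoing it).
Enumerating: b3 b2 c2 c1 b1 a1 | b3 c3 c2 c1 b1 a1 | b3 c3 c2 b2 b1 a1.
That gives 3 routes.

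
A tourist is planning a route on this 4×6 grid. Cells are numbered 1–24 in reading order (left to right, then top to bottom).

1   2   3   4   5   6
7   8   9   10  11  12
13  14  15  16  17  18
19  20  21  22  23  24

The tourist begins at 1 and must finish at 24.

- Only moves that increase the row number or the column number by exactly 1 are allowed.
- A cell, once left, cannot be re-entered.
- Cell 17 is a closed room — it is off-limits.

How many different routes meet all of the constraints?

A right/down-only route from 1 to 24 makes exactly 3 down-moves and 5 right-moves in some order.
With no other constraints that would be C(8,3) = 56 routes.
Subtract routes through each blocked cell (inclusion–exclusion for overlaps): − through 17: 30 → 26.
That gives 26 routes.

26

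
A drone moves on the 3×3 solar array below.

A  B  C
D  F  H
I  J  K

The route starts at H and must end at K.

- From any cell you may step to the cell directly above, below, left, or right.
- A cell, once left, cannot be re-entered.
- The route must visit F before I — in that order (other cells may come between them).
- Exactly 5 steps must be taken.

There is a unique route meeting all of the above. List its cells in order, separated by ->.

H -> F -> D -> I -> J -> K

The waypoints must appear in the order F, I, with no cell reused.
Route from H: left 2 to D, down 1 to I, right 2 to K — 5 moves in all.
Check: order respected (F at step 1, I at step 3); 5 moves as required.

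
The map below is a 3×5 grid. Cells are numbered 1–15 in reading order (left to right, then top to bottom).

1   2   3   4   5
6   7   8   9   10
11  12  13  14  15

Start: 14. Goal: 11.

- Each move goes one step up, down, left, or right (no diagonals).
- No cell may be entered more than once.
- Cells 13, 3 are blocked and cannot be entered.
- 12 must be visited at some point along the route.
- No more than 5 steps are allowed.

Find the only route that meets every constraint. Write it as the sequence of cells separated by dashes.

14 - 9 - 8 - 7 - 12 - 11

Any route must reach 12 and still end at 11 within 5 moves, so the order of the required stops is forced.
Route from 14: up 1 to 9, left 2 to 7, down 1 to 12, left 1 to 11 — 5 moves in all.
Check: all required cells visited; 5 ≤ 5 moves.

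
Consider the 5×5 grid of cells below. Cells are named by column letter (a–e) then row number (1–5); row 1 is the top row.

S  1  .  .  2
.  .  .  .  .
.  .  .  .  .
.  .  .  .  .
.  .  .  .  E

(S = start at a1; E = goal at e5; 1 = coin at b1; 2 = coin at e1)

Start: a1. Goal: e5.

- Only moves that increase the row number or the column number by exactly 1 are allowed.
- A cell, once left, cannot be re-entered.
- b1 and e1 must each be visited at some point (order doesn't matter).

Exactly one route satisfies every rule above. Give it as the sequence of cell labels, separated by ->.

Moves only go right or down, so the column and row indices never decrease.
Route from a1: right 4 to e1, down 4 to e5 — 8 moves in all.
Check: all required cells visited.

a1 -> b1 -> c1 -> d1 -> e1 -> e2 -> e3 -> e4 -> e5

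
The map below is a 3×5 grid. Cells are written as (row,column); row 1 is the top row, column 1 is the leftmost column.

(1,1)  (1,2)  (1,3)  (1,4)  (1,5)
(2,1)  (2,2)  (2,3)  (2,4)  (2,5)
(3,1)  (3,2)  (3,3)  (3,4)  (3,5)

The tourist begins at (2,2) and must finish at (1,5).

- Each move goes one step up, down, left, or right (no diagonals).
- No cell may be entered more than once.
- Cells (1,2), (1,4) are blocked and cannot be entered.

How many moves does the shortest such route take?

4

The Manhattan distance from (2,2) to (1,5) is |2−1| + |2−5| = 4, so at least 4 moves are needed.
A route of 4 moves achieves this: (2,2) → (2,3) → (2,4) → (2,5) → (1,5).
Since 4 matches the lower bound, it is optimal.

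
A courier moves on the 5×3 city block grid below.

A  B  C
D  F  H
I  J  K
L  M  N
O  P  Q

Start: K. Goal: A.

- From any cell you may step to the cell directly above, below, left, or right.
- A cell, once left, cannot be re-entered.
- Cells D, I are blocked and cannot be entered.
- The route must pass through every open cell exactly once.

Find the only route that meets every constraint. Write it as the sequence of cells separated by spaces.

Need to visit all 13 open cells exactly once, starting at K and ending at A.
Cell O has only two open neighbours (L and P), so the path must pass straight through it: one of those is the cell it's entered from and the other is where it exits.
Route from K: down 2 to Q, left 2 to O, up 1 to L, right 1 to M, up 2 to F, right 1 to H, up 1 to C, left 2 to A — 12 moves in all.
Check: all 13 open cells covered.

K N Q P O L M J F H C B A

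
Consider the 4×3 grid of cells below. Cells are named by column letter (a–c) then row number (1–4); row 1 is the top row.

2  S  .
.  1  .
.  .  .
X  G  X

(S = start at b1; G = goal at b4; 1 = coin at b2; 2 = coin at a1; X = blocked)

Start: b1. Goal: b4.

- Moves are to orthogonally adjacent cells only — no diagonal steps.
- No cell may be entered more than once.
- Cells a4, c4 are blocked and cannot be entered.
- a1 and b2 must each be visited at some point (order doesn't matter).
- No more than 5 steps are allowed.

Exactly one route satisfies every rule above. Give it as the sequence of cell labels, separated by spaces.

The 5-move cap with required stops at a1, b2 leaves no slack for detours.
Route from b1: left 1 to a1, down 1 to a2, right 1 to b2, down 2 to b4 — 5 moves in all.
Check: all required cells visited; 5 ≤ 5 moves.

b1 a1 a2 b2 b3 b4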